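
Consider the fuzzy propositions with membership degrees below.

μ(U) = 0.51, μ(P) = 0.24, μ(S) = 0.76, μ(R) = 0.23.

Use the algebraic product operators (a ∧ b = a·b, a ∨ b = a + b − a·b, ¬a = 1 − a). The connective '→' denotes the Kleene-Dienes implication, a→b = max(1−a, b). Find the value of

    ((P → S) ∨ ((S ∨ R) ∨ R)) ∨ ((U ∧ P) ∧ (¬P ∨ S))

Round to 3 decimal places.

0.970

P → S  [Kleene-Dienes: max(1−a, b)] with a=0.2400, b=0.7600 → 0.7600
S ∨ R = a + b − a·b on (0.7600, 0.2300) = 0.8152
(S ∨ R) ∨ R = a + b − a·b on (0.8152, 0.2300) = 0.8577
(P → S) ∨ ((S ∨ R) ∨ R) = a + b − a·b on (0.7600, 0.8577) = 0.9658
U ∧ P = a·b on (0.5100, 0.2400) = 0.1224
¬P = 1 − 0.2400 = 0.7600
¬P ∨ S = a + b − a·b on (0.7600, 0.7600) = 0.9424
(U ∧ P) ∧ (¬P ∨ S) = a·b on (0.1224, 0.9424) = 0.1153
((P → S) ∨ ((S ∨ R) ∨ R)) ∨ ((U ∧ P) ∧ (¬P ∨ S)) = a + b − a·b on (0.9658, 0.1153) = 0.9698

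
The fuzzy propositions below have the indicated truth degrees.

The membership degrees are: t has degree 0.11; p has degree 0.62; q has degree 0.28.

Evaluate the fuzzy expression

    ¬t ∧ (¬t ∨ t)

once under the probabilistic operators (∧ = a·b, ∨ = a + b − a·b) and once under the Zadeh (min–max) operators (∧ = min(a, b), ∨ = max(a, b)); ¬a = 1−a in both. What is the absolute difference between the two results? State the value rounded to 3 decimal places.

0.087

Under probabilistic:
  ¬t = 1 − 0.1100 = 0.8900
  ¬t = 1 − 0.1100 = 0.8900
  ¬t ∨ t = a + b − a·b on (0.8900, 0.1100) = 0.9021
  ¬t ∧ (¬t ∨ t) = a·b on (0.8900, 0.9021) = 0.8029
  → value = 0.8029
Under Zadeh (min–max):
  ¬t = 1 − 0.11 = 0.89
  ¬t = 1 − 0.11 = 0.89
  ¬t ∨ t = max(a, b) on (0.89, 0.11) = 0.89
  ¬t ∧ (¬t ∨ t) = min(a, b) on (0.89, 0.89) = 0.89
  → value = 0.8900
|0.8029 − 0.8900| = 0.087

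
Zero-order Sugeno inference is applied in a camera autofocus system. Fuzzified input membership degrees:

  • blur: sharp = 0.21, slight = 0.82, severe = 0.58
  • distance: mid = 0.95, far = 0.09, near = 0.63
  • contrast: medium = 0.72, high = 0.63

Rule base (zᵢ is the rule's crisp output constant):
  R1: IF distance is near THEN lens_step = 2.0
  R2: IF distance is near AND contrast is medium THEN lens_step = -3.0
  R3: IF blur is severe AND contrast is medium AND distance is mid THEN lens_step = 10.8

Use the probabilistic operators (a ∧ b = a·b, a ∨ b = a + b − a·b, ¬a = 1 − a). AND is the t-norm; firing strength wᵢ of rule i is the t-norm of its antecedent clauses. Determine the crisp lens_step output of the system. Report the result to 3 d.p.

R1 (z=2.0): near=0.63 → w = 0.6300
R2 (z=-3.0): near=0.63, medium=0.72; AND[a·b] → w = 0.4536
R3 (z=10.8): severe=0.58, medium=0.72, mid=0.95; AND[a·b] → w = 0.3967
Weighted average = (0.6300·2.0 + 0.4536·-3.0 + 0.3967·10.8) / (0.6300 + 0.4536 + 0.3967)
  = 4.1838 / 1.4803 = 2.826

2.826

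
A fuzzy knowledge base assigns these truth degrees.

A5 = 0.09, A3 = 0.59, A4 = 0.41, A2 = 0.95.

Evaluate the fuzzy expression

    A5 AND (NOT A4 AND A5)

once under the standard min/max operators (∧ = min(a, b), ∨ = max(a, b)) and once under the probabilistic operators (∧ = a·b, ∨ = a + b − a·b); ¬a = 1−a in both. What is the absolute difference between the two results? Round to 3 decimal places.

Under standard min/max:
  NOT A4 = 1 − 0.41 = 0.59
  NOT A4 AND A5 = min(a, b) on (0.59, 0.09) = 0.09
  A5 AND (NOT A4 AND A5) = min(a, b) on (0.09, 0.09) = 0.09
  → value = 0.0900
Under probabilistic:
  NOT A4 = 1 − 0.4100 = 0.5900
  NOT A4 AND A5 = a·b on (0.5900, 0.0900) = 0.0531
  A5 AND (NOT A4 AND A5) = a·b on (0.0900, 0.0531) = 0.0048
  → value = 0.0048
|0.0900 − 0.0048| = 0.085

0.085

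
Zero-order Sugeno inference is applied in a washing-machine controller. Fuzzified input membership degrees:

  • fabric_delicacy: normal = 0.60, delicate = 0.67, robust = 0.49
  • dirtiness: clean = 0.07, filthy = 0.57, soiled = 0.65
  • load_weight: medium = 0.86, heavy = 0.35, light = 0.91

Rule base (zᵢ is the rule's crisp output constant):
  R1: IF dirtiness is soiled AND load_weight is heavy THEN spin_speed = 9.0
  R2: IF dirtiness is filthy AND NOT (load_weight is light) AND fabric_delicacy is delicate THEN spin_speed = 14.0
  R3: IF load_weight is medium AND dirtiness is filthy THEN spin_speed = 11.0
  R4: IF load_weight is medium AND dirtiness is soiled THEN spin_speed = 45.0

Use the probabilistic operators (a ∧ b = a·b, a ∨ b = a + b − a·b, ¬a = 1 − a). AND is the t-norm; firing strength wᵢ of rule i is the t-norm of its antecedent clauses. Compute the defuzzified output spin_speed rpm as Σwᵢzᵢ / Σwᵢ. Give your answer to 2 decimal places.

R1 (z=9.0): soiled=0.65, heavy=0.35; AND[a·b] → w = 0.2275
R2 (z=14.0): filthy=0.57, ¬light=1−0.91=0.09, delicate=0.67; AND[a·b] → w = 0.0344
R3 (z=11.0): medium=0.86, filthy=0.57; AND[a·b] → w = 0.4902
R4 (z=45.0): medium=0.86, soiled=0.65; AND[a·b] → w = 0.5590
Weighted average = (0.2275·9.0 + 0.0344·14.0 + 0.4902·11.0 + 0.5590·45.0) / (0.2275 + 0.0344 + 0.4902 + 0.5590)
  = 33.0759 / 1.3111 = 25.23

25.23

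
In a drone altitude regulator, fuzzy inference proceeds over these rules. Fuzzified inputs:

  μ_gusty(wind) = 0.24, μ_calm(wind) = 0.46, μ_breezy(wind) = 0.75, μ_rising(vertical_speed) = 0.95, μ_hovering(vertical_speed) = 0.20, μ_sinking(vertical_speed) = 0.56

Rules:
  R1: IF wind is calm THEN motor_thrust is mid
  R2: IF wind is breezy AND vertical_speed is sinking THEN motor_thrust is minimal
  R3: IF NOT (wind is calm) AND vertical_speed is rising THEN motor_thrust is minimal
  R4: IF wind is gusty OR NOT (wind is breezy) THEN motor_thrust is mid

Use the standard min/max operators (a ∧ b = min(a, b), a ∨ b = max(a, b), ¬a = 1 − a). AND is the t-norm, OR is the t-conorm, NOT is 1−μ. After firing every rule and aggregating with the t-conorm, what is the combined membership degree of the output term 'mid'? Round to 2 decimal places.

0.46

R1: calm=0.46 → w = 0.46
R2: breezy=0.75, sinking=0.56; AND[min(a, b)] → w = 0.56
R3: ¬calm=1−0.46=0.54, rising=0.95; AND[min(a, b)] → w = 0.54
R4: gusty=0.24, ¬breezy=1−0.75=0.25; OR[max(a, b)] → w = 0.25
Rules with consequent 'mid': {R1, R4} → strengths 0.46, 0.25
Aggregate via t-conorm [max(a, b)]: 0.46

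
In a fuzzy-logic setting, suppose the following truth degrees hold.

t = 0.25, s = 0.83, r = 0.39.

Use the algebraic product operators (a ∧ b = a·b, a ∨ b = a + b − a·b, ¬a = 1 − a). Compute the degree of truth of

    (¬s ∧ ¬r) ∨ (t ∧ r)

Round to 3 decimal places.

0.191

¬s = 1 − 0.8300 = 0.1700
¬r = 1 − 0.3900 = 0.6100
¬s ∧ ¬r = a·b on (0.1700, 0.6100) = 0.1037
t ∧ r = a·b on (0.2500, 0.3900) = 0.0975
(¬s ∧ ¬r) ∨ (t ∧ r) = a + b − a·b on (0.1037, 0.0975) = 0.1911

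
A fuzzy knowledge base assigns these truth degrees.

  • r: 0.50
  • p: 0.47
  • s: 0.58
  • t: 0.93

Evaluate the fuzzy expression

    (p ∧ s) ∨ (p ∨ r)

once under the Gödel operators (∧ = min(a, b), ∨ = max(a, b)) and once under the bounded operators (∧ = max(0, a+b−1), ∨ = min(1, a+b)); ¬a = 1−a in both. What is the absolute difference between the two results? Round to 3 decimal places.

0.500

Under Gödel:
  p ∧ s = min(a, b) on (0.47, 0.58) = 0.47
  p ∨ r = max(a, b) on (0.47, 0.50) = 0.50
  (p ∧ s) ∨ (p ∨ r) = max(a, b) on (0.47, 0.50) = 0.50
  → value = 0.5000
Under bounded:
  p ∧ s = max(0, a+b−1) on (0.47, 0.58) = 0.05
  p ∨ r = min(1, a+b) on (0.47, 0.50) = 0.97
  (p ∧ s) ∨ (p ∨ r) = min(1, a+b) on (0.05, 0.97) = 1.00
  → value = 1.0000
|0.5000 − 1.0000| = 0.500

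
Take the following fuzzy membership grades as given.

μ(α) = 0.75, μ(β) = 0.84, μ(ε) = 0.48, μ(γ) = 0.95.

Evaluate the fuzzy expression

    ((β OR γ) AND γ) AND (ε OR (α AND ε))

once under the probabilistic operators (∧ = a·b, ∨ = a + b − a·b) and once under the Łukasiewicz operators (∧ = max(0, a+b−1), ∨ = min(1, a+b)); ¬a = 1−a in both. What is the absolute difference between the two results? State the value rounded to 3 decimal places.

0.031

Under probabilistic:
  β OR γ = a + b − a·b on (0.8400, 0.9500) = 0.9920
  (β OR γ) AND γ = a·b on (0.9920, 0.9500) = 0.9424
  α AND ε = a·b on (0.7500, 0.4800) = 0.3600
  ε OR (α AND ε) = a + b − a·b on (0.4800, 0.3600) = 0.6672
  ((β OR γ) AND γ) AND (ε OR (α AND ε)) = a·b on (0.9424, 0.6672) = 0.6288
  → value = 0.6288
Under Łukasiewicz:
  β OR γ = min(1, a+b) on (0.84, 0.95) = 1.00
  (β OR γ) AND γ = max(0, a+b−1) on (1.00, 0.95) = 0.95
  α AND ε = max(0, a+b−1) on (0.75, 0.48) = 0.23
  ε OR (α AND ε) = min(1, a+b) on (0.48, 0.23) = 0.71
  ((β OR γ) AND γ) AND (ε OR (α AND ε)) = max(0, a+b−1) on (0.95, 0.71) = 0.66
  → value = 0.6600
|0.6288 − 0.6600| = 0.031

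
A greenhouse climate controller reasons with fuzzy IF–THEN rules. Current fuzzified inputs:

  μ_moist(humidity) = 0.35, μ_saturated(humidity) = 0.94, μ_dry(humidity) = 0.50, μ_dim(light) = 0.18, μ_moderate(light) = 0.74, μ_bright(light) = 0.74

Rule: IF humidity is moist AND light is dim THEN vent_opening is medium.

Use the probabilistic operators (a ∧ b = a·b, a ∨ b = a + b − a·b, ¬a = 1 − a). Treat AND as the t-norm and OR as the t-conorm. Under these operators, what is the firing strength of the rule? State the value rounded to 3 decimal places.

0.063

firing strength: moist=0.35, dim=0.18; AND[a·b] → w = 0.0630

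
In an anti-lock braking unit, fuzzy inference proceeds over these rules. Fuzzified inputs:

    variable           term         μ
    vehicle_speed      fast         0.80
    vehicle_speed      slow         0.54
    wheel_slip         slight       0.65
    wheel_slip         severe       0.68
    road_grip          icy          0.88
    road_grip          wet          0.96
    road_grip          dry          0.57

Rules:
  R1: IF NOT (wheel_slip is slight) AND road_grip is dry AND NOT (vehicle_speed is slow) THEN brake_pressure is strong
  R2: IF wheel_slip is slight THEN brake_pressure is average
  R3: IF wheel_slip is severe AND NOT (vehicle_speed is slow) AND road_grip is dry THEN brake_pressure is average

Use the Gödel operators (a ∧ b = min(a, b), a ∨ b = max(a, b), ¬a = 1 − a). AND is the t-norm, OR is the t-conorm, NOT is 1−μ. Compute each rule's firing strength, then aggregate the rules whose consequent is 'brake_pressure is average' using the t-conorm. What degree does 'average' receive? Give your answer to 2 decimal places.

0.65

R1: ¬slight=1−0.65=0.35, dry=0.57, ¬slow=1−0.54=0.46; AND[min(a, b)] → w = 0.35
R2: slight=0.65 → w = 0.65
R3: severe=0.68, ¬slow=1−0.54=0.46, dry=0.57; AND[min(a, b)] → w = 0.46
Rules with consequent 'average': {R2, R3} → strengths 0.65, 0.46
Aggregate via t-conorm [max(a, b)]: 0.65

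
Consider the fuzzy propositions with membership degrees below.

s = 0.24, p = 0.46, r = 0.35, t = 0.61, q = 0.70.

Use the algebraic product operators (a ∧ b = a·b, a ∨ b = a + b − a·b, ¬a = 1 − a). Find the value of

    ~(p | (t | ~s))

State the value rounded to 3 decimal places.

0.051

~s = 1 − 0.2400 = 0.7600
t | ~s = a + b − a·b on (0.6100, 0.7600) = 0.9064
p | (t | ~s) = a + b − a·b on (0.4600, 0.9064) = 0.9495
~(p | (t | ~s)) = 1 − 0.9495 = 0.0505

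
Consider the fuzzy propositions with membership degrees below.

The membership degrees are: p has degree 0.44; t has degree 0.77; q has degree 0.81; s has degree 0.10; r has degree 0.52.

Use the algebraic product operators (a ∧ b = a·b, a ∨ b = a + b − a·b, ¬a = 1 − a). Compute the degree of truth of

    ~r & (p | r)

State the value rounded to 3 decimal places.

0.351

~r = 1 − 0.5200 = 0.4800
p | r = a + b − a·b on (0.4400, 0.5200) = 0.7312
~r & (p | r) = a·b on (0.4800, 0.7312) = 0.3510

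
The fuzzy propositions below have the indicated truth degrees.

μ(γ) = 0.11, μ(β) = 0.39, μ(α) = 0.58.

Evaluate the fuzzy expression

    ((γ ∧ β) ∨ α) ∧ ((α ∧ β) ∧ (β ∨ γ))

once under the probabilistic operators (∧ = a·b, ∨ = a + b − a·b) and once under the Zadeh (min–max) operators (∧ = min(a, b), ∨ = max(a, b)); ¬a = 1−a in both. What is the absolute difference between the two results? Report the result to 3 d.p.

Under probabilistic:
  γ ∧ β = a·b on (0.1100, 0.3900) = 0.0429
  (γ ∧ β) ∨ α = a + b − a·b on (0.0429, 0.5800) = 0.5980
  α ∧ β = a·b on (0.5800, 0.3900) = 0.2262
  β ∨ γ = a + b − a·b on (0.3900, 0.1100) = 0.4571
  (α ∧ β) ∧ (β ∨ γ) = a·b on (0.2262, 0.4571) = 0.1034
  ((γ ∧ β) ∨ α) ∧ ((α ∧ β) ∧ (β ∨ γ)) = a·b on (0.5980, 0.1034) = 0.0618
  → value = 0.0618
Under Zadeh (min–max):
  γ ∧ β = min(a, b) on (0.11, 0.39) = 0.11
  (γ ∧ β) ∨ α = max(a, b) on (0.11, 0.58) = 0.58
  α ∧ β = min(a, b) on (0.58, 0.39) = 0.39
  β ∨ γ = max(a, b) on (0.39, 0.11) = 0.39
  (α ∧ β) ∧ (β ∨ γ) = min(a, b) on (0.39, 0.39) = 0.39
  ((γ ∧ β) ∨ α) ∧ ((α ∧ β) ∧ (β ∨ γ)) = min(a, b) on (0.58, 0.39) = 0.39
  → value = 0.3900
|0.0618 − 0.3900| = 0.328

0.328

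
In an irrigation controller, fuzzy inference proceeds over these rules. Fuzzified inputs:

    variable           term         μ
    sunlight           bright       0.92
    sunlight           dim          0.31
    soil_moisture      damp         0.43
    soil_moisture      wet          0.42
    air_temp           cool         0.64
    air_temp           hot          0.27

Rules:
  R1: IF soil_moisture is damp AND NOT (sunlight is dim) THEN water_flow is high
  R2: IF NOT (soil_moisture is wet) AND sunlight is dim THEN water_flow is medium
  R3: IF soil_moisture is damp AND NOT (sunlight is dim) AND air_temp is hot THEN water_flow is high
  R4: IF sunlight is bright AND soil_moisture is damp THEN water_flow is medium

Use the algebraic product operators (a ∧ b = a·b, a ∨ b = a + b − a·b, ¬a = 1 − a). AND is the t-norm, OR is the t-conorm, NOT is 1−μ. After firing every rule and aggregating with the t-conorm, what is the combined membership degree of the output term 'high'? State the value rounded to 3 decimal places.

R1: damp=0.43, ¬dim=1−0.31=0.69; AND[a·b] → w = 0.2967
R2: ¬wet=1−0.42=0.58, dim=0.31; AND[a·b] → w = 0.1798
R3: damp=0.43, ¬dim=1−0.31=0.69, hot=0.27; AND[a·b] → w = 0.0801
R4: bright=0.92, damp=0.43; AND[a·b] → w = 0.3956
Rules with consequent 'high': {R1, R3} → strengths 0.2967, 0.0801
Aggregate via t-conorm [a + b − a·b]: 0.3530

0.353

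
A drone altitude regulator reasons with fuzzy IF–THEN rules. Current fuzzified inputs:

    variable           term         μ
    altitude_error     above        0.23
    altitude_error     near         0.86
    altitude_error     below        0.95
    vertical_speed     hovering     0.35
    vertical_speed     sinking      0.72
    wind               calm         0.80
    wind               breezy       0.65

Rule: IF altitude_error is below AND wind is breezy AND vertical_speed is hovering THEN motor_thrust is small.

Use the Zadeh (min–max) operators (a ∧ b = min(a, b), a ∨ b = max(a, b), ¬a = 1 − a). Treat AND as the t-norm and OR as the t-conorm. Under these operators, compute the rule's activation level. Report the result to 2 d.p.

0.35

firing strength: below=0.95, breezy=0.65, hovering=0.35; AND[min(a, b)] → w = 0.35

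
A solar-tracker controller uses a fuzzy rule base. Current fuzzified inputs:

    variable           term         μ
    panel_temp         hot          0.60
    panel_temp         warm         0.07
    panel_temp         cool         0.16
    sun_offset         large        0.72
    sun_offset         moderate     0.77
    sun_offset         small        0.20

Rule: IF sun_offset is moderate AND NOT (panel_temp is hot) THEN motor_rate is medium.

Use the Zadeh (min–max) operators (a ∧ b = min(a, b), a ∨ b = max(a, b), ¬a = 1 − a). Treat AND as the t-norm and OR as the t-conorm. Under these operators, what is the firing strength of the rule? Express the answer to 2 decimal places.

firing strength: moderate=0.77, ¬hot=1−0.60=0.40; AND[min(a, b)] → w = 0.40

0.40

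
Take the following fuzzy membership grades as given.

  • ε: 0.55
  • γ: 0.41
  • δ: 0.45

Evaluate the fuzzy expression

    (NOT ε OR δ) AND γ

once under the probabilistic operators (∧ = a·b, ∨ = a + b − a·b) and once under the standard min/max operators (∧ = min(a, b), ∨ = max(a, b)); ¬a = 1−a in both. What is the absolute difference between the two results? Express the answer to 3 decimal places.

Under probabilistic:
  NOT ε = 1 − 0.5500 = 0.4500
  NOT ε OR δ = a + b − a·b on (0.4500, 0.4500) = 0.6975
  (NOT ε OR δ) AND γ = a·b on (0.6975, 0.4100) = 0.2860
  → value = 0.2860
Under standard min/max:
  NOT ε = 1 − 0.55 = 0.45
  NOT ε OR δ = max(a, b) on (0.45, 0.45) = 0.45
  (NOT ε OR δ) AND γ = min(a, b) on (0.45, 0.41) = 0.41
  → value = 0.4100
|0.2860 − 0.4100| = 0.124

0.124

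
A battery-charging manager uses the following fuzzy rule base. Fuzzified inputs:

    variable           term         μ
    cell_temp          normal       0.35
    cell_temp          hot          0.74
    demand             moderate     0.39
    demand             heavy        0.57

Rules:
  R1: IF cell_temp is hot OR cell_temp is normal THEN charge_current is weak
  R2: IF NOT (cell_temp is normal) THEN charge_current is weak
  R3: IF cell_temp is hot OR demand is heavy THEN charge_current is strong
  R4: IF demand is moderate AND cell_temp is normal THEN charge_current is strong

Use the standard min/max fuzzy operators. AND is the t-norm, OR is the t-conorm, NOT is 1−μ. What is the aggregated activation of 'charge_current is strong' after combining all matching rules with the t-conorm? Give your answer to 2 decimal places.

0.74

R1: hot=0.74, normal=0.35; OR[max(a, b)] → w = 0.74
R2: ¬normal=1−0.35=0.65 → w = 0.65
R3: hot=0.74, heavy=0.57; OR[max(a, b)] → w = 0.74
R4: moderate=0.39, normal=0.35; AND[min(a, b)] → w = 0.35
Rules with consequent 'strong': {R3, R4} → strengths 0.74, 0.35
Aggregate via t-conorm [max(a, b)]: 0.74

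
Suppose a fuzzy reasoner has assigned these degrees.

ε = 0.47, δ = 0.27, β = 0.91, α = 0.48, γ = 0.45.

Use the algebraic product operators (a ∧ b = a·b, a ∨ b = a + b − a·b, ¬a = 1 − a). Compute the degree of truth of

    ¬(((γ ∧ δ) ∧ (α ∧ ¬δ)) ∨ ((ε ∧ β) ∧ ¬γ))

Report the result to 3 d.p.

0.732

γ ∧ δ = a·b on (0.4500, 0.2700) = 0.1215
¬δ = 1 − 0.2700 = 0.7300
α ∧ ¬δ = a·b on (0.4800, 0.7300) = 0.3504
(γ ∧ δ) ∧ (α ∧ ¬δ) = a·b on (0.1215, 0.3504) = 0.0426
ε ∧ β = a·b on (0.4700, 0.9100) = 0.4277
¬γ = 1 − 0.4500 = 0.5500
(ε ∧ β) ∧ ¬γ = a·b on (0.4277, 0.5500) = 0.2352
((γ ∧ δ) ∧ (α ∧ ¬δ)) ∨ ((ε ∧ β) ∧ ¬γ) = a + b − a·b on (0.0426, 0.2352) = 0.2678
¬(((γ ∧ δ) ∧ (α ∧ ¬δ)) ∨ ((ε ∧ β) ∧ ¬γ)) = 1 − 0.2678 = 0.7322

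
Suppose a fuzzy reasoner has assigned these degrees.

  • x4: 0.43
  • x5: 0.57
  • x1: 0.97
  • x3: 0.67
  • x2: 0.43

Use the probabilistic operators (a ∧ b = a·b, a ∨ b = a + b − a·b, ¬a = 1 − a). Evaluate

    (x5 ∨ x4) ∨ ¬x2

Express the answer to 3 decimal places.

x5 ∨ x4 = a + b − a·b on (0.5700, 0.4300) = 0.7549
¬x2 = 1 − 0.4300 = 0.5700
(x5 ∨ x4) ∨ ¬x2 = a + b − a·b on (0.7549, 0.5700) = 0.8946

0.895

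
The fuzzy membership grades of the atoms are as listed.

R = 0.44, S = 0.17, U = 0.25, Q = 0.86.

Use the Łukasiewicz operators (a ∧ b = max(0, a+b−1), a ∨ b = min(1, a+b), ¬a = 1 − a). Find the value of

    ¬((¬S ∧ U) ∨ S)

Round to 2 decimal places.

¬S = 1 − 0.17 = 0.83
¬S ∧ U = max(0, a+b−1) on (0.83, 0.25) = 0.08
(¬S ∧ U) ∨ S = min(1, a+b) on (0.08, 0.17) = 0.25
¬((¬S ∧ U) ∨ S) = 1 − 0.25 = 0.75

0.75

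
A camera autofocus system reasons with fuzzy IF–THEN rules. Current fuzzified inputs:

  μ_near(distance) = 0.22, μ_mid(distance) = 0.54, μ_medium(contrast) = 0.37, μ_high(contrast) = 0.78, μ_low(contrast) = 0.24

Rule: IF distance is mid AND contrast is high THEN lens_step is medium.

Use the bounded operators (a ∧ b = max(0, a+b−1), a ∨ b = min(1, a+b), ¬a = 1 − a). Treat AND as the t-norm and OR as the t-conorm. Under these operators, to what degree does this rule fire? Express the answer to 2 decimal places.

firing strength: mid=0.54, high=0.78; AND[max(0, a+b−1)] → w = 0.32

0.32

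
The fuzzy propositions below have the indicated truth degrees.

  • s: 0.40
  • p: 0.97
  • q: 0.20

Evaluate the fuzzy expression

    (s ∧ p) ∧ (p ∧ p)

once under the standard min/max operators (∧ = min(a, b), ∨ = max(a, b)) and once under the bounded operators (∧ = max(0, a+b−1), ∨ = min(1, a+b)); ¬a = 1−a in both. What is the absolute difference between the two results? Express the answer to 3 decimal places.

Under standard min/max:
  s ∧ p = min(a, b) on (0.40, 0.97) = 0.40
  p ∧ p = min(a, b) on (0.97, 0.97) = 0.97
  (s ∧ p) ∧ (p ∧ p) = min(a, b) on (0.40, 0.97) = 0.40
  → value = 0.4000
Under bounded:
  s ∧ p = max(0, a+b−1) on (0.40, 0.97) = 0.37
  p ∧ p = max(0, a+b−1) on (0.97, 0.97) = 0.94
  (s ∧ p) ∧ (p ∧ p) = max(0, a+b−1) on (0.37, 0.94) = 0.31
  → value = 0.3100
|0.4000 − 0.3100| = 0.090

0.090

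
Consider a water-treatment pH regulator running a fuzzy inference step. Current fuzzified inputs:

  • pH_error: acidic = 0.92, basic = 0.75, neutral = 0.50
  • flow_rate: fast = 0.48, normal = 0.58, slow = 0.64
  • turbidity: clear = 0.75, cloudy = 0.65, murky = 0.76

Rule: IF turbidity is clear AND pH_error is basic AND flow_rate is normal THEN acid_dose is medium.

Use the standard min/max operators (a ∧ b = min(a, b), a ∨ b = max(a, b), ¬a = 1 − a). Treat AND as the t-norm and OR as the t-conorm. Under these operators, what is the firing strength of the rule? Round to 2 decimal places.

firing strength: clear=0.75, basic=0.75, normal=0.58; AND[min(a, b)] → w = 0.58

0.58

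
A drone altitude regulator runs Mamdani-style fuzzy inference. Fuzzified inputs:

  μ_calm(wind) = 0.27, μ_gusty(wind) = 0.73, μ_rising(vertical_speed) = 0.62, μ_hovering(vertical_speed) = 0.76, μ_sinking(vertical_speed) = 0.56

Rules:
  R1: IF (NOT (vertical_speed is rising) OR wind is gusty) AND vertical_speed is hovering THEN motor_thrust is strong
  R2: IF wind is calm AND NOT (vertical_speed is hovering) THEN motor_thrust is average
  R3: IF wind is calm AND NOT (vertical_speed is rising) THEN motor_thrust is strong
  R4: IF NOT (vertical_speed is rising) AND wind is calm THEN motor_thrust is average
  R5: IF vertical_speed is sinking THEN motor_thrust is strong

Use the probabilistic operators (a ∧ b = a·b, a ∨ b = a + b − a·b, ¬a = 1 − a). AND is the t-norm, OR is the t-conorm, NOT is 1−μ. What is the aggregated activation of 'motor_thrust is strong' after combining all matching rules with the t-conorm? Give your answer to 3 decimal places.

0.855

R1: (¬rising=1−0.62=0.38 OR gusty=0.73) = 0.8326; AND[a·b] with hovering=0.76 → w = 0.6328
R2: calm=0.27, ¬hovering=1−0.76=0.24; AND[a·b] → w = 0.0648
R3: calm=0.27, ¬rising=1−0.62=0.38; AND[a·b] → w = 0.1026
R4: ¬rising=1−0.62=0.38, calm=0.27; AND[a·b] → w = 0.1026
R5: sinking=0.56 → w = 0.5600
Rules with consequent 'strong': {R1, R3, R5} → strengths 0.6328, 0.1026, 0.5600
Aggregate via t-conorm [a + b − a·b]: 0.8550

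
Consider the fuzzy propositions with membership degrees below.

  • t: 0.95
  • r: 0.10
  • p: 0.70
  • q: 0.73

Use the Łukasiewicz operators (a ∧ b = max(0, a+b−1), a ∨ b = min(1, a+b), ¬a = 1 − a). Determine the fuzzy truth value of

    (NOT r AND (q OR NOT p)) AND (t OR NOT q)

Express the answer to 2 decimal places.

NOT r = 1 − 0.10 = 0.90
NOT p = 1 − 0.70 = 0.30
q OR NOT p = min(1, a+b) on (0.73, 0.30) = 1.00
NOT r AND (q OR NOT p) = max(0, a+b−1) on (0.90, 1.00) = 0.90
NOT q = 1 − 0.73 = 0.27
t OR NOT q = min(1, a+b) on (0.95, 0.27) = 1.00
(NOT r AND (q OR NOT p)) AND (t OR NOT q) = max(0, a+b−1) on (0.90, 1.00) = 0.90

0.90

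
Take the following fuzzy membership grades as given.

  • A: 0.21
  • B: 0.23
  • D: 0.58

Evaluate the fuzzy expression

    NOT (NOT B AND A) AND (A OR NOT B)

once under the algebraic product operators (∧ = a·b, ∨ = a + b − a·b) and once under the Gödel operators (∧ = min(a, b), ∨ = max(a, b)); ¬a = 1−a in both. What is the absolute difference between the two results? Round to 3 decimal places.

0.084

Under algebraic product:
  NOT B = 1 − 0.2300 = 0.7700
  NOT B AND A = a·b on (0.7700, 0.2100) = 0.1617
  NOT (NOT B AND A) = 1 − 0.1617 = 0.8383
  NOT B = 1 − 0.2300 = 0.7700
  A OR NOT B = a + b − a·b on (0.2100, 0.7700) = 0.8183
  NOT (NOT B AND A) AND (A OR NOT B) = a·b on (0.8383, 0.8183) = 0.6860
  → value = 0.6860
Under Gödel:
  NOT B = 1 − 0.23 = 0.77
  NOT B AND A = min(a, b) on (0.77, 0.21) = 0.21
  NOT (NOT B AND A) = 1 − 0.21 = 0.79
  NOT B = 1 − 0.23 = 0.77
  A OR NOT B = max(a, b) on (0.21, 0.77) = 0.77
  NOT (NOT B AND A) AND (A OR NOT B) = min(a, b) on (0.79, 0.77) = 0.77
  → value = 0.7700
|0.6860 − 0.7700| = 0.084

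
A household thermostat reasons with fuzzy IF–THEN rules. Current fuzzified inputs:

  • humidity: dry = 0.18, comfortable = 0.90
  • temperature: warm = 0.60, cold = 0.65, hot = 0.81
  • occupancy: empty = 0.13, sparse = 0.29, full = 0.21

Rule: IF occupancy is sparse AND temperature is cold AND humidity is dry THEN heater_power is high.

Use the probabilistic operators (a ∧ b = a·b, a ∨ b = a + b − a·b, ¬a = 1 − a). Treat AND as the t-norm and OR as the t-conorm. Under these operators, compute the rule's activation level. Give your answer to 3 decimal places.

0.034

firing strength: sparse=0.29, cold=0.65, dry=0.18; AND[a·b] → w = 0.0339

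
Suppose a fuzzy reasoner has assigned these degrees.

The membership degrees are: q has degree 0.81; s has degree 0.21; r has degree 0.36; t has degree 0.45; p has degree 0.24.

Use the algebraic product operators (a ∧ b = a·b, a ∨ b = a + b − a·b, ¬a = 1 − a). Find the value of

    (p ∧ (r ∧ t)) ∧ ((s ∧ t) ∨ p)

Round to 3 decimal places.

0.012

r ∧ t = a·b on (0.3600, 0.4500) = 0.1620
p ∧ (r ∧ t) = a·b on (0.2400, 0.1620) = 0.0389
s ∧ t = a·b on (0.2100, 0.4500) = 0.0945
(s ∧ t) ∨ p = a + b − a·b on (0.0945, 0.2400) = 0.3118
(p ∧ (r ∧ t)) ∧ ((s ∧ t) ∨ p) = a·b on (0.0389, 0.3118) = 0.0121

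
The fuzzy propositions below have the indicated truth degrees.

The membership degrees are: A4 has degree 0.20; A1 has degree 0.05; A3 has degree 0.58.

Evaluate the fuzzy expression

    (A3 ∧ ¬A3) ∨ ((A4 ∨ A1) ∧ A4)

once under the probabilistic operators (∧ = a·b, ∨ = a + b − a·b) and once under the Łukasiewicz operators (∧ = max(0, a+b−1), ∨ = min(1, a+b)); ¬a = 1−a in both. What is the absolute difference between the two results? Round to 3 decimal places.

0.280

Under probabilistic:
  ¬A3 = 1 − 0.5800 = 0.4200
  A3 ∧ ¬A3 = a·b on (0.5800, 0.4200) = 0.2436
  A4 ∨ A1 = a + b − a·b on (0.2000, 0.0500) = 0.2400
  (A4 ∨ A1) ∧ A4 = a·b on (0.2400, 0.2000) = 0.0480
  (A3 ∧ ¬A3) ∨ ((A4 ∨ A1) ∧ A4) = a + b − a·b on (0.2436, 0.0480) = 0.2799
  → value = 0.2799
Under Łukasiewicz:
  ¬A3 = 1 − 0.58 = 0.42
  A3 ∧ ¬A3 = max(0, a+b−1) on (0.58, 0.42) = 0.00
  A4 ∨ A1 = min(1, a+b) on (0.20, 0.05) = 0.25
  (A4 ∨ A1) ∧ A4 = max(0, a+b−1) on (0.25, 0.20) = 0.00
  (A3 ∧ ¬A3) ∨ ((A4 ∨ A1) ∧ A4) = min(1, a+b) on (0.00, 0.00) = 0.00
  → value = 0.0000
|0.2799 − 0.0000| = 0.280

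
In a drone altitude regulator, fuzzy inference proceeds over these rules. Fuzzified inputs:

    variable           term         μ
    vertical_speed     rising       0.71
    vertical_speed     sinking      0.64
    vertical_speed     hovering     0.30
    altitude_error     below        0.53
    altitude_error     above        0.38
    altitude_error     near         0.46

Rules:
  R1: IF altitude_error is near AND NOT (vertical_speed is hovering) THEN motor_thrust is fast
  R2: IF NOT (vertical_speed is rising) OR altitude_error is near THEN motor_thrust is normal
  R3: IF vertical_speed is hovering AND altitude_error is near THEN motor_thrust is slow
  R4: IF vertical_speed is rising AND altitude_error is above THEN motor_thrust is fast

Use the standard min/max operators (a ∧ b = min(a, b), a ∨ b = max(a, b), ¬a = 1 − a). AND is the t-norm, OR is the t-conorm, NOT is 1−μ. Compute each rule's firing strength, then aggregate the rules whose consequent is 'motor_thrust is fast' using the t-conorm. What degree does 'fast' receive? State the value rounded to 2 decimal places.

R1: near=0.46, ¬hovering=1−0.30=0.70; AND[min(a, b)] → w = 0.46
R2: ¬rising=1−0.71=0.29, near=0.46; OR[max(a, b)] → w = 0.46
R3: hovering=0.30, near=0.46; AND[min(a, b)] → w = 0.30
R4: rising=0.71, above=0.38; AND[min(a, b)] → w = 0.38
Rules with consequent 'fast': {R1, R4} → strengths 0.46, 0.38
Aggregate via t-conorm [max(a, b)]: 0.46

0.46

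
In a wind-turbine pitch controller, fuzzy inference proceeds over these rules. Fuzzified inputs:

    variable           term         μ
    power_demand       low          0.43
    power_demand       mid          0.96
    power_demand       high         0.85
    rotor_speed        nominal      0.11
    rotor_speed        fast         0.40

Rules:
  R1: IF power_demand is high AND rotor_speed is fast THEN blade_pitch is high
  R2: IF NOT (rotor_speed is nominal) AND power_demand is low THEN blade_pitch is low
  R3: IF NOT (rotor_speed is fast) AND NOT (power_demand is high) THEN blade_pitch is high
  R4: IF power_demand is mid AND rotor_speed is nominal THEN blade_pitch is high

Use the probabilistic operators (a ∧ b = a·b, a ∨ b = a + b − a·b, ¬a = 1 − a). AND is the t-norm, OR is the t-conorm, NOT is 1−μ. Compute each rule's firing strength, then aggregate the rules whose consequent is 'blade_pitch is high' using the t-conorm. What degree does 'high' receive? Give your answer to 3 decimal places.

0.463

R1: high=0.85, fast=0.40; AND[a·b] → w = 0.3400
R2: ¬nominal=1−0.11=0.89, low=0.43; AND[a·b] → w = 0.3827
R3: ¬fast=1−0.40=0.60, ¬high=1−0.85=0.15; AND[a·b] → w = 0.0900
R4: mid=0.96, nominal=0.11; AND[a·b] → w = 0.1056
Rules with consequent 'high': {R1, R3, R4} → strengths 0.3400, 0.0900, 0.1056
Aggregate via t-conorm [a + b − a·b]: 0.4628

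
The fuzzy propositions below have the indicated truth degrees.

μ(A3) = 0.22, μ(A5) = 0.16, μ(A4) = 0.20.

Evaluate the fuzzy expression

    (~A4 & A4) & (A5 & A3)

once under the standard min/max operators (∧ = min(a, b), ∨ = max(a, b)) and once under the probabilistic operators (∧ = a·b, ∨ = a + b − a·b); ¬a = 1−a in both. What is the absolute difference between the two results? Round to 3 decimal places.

Under standard min/max:
  ~A4 = 1 − 0.20 = 0.80
  ~A4 & A4 = min(a, b) on (0.80, 0.20) = 0.20
  A5 & A3 = min(a, b) on (0.16, 0.22) = 0.16
  (~A4 & A4) & (A5 & A3) = min(a, b) on (0.20, 0.16) = 0.16
  → value = 0.1600
Under probabilistic:
  ~A4 = 1 − 0.2000 = 0.8000
  ~A4 & A4 = a·b on (0.8000, 0.2000) = 0.1600
  A5 & A3 = a·b on (0.1600, 0.2200) = 0.0352
  (~A4 & A4) & (A5 & A3) = a·b on (0.1600, 0.0352) = 0.0056
  → value = 0.0056
|0.1600 − 0.0056| = 0.154

0.154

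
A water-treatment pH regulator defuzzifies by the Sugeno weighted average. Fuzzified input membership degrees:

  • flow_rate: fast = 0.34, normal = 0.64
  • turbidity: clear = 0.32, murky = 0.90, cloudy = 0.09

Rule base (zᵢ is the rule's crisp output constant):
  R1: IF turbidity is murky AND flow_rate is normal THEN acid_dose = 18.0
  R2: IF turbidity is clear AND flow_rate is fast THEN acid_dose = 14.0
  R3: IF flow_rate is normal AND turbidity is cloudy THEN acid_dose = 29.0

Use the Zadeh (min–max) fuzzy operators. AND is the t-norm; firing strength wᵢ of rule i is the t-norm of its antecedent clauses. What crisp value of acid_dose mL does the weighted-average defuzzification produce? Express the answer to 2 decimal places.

R1 (z=18.0): murky=0.90, normal=0.64; AND[min(a, b)] → w = 0.64
R2 (z=14.0): clear=0.32, fast=0.34; AND[min(a, b)] → w = 0.32
R3 (z=29.0): normal=0.64, cloudy=0.09; AND[min(a, b)] → w = 0.09
Weighted average = (0.64·18.0 + 0.32·14.0 + 0.09·29.0) / (0.64 + 0.32 + 0.09)
  = 18.6100 / 1.0500 = 17.72

17.72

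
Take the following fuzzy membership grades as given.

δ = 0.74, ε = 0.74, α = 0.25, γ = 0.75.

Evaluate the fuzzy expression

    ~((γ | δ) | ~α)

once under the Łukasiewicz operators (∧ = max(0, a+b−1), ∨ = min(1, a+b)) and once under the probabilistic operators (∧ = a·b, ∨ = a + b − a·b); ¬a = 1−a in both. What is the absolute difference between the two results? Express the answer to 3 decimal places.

0.016

Under Łukasiewicz:
  γ | δ = min(1, a+b) on (0.75, 0.74) = 1.00
  ~α = 1 − 0.25 = 0.75
  (γ | δ) | ~α = min(1, a+b) on (1.00, 0.75) = 1.00
  ~((γ | δ) | ~α) = 1 − 1.00 = 0.00
  → value = 0.0000
Under probabilistic:
  γ | δ = a + b − a·b on (0.7500, 0.7400) = 0.9350
  ~α = 1 − 0.2500 = 0.7500
  (γ | δ) | ~α = a + b − a·b on (0.9350, 0.7500) = 0.9838
  ~((γ | δ) | ~α) = 1 − 0.9838 = 0.0162
  → value = 0.0162
|0.0000 − 0.0162| = 0.016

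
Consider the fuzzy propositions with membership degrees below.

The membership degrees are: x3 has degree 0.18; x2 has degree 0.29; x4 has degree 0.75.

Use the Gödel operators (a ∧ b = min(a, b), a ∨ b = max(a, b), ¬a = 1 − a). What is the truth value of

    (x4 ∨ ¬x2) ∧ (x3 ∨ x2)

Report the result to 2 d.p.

¬x2 = 1 − 0.29 = 0.71
x4 ∨ ¬x2 = max(a, b) on (0.75, 0.71) = 0.75
x3 ∨ x2 = max(a, b) on (0.18, 0.29) = 0.29
(x4 ∨ ¬x2) ∧ (x3 ∨ x2) = min(a, b) on (0.75, 0.29) = 0.29

0.29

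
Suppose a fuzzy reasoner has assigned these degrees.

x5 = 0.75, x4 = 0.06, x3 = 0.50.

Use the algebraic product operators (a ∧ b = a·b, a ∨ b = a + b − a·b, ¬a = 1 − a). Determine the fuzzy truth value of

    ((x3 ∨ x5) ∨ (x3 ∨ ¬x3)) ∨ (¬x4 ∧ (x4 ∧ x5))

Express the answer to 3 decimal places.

0.970

x3 ∨ x5 = a + b − a·b on (0.5000, 0.7500) = 0.8750
¬x3 = 1 − 0.5000 = 0.5000
x3 ∨ ¬x3 = a + b − a·b on (0.5000, 0.5000) = 0.7500
(x3 ∨ x5) ∨ (x3 ∨ ¬x3) = a + b − a·b on (0.8750, 0.7500) = 0.9688
¬x4 = 1 − 0.0600 = 0.9400
x4 ∧ x5 = a·b on (0.0600, 0.7500) = 0.0450
¬x4 ∧ (x4 ∧ x5) = a·b on (0.9400, 0.0450) = 0.0423
((x3 ∨ x5) ∨ (x3 ∨ ¬x3)) ∨ (¬x4 ∧ (x4 ∧ x5)) = a + b − a·b on (0.9688, 0.0423) = 0.9701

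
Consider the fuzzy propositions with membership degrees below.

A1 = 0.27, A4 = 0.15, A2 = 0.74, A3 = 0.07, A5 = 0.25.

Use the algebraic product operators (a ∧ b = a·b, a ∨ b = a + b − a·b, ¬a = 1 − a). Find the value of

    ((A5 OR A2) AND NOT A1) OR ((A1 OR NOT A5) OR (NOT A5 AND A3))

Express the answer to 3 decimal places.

A5 OR A2 = a + b − a·b on (0.2500, 0.7400) = 0.8050
NOT A1 = 1 − 0.2700 = 0.7300
(A5 OR A2) AND NOT A1 = a·b on (0.8050, 0.7300) = 0.5876
NOT A5 = 1 − 0.2500 = 0.7500
A1 OR NOT A5 = a + b − a·b on (0.2700, 0.7500) = 0.8175
NOT A5 = 1 − 0.2500 = 0.7500
NOT A5 AND A3 = a·b on (0.7500, 0.0700) = 0.0525
(A1 OR NOT A5) OR (NOT A5 AND A3) = a + b − a·b on (0.8175, 0.0525) = 0.8271
((A5 OR A2) AND NOT A1) OR ((A1 OR NOT A5) OR (NOT A5 AND A3)) = a + b − a·b on (0.5876, 0.8271) = 0.9287

0.929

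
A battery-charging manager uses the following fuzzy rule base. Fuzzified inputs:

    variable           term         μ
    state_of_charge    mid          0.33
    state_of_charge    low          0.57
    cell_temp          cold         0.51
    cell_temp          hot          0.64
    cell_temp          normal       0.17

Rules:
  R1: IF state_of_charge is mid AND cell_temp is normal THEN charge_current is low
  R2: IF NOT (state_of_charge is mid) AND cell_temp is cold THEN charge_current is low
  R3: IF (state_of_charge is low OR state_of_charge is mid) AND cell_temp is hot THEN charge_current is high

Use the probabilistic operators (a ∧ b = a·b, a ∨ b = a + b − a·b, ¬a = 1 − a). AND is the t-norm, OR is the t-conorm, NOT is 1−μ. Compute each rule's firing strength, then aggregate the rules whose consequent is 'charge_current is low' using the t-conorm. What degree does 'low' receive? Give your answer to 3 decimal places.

0.379

R1: mid=0.33, normal=0.17; AND[a·b] → w = 0.0561
R2: ¬mid=1−0.33=0.67, cold=0.51; AND[a·b] → w = 0.3417
R3: (low=0.57 OR mid=0.33) = 0.7119; AND[a·b] with hot=0.64 → w = 0.4556
Rules with consequent 'low': {R1, R2} → strengths 0.0561, 0.3417
Aggregate via t-conorm [a + b − a·b]: 0.3786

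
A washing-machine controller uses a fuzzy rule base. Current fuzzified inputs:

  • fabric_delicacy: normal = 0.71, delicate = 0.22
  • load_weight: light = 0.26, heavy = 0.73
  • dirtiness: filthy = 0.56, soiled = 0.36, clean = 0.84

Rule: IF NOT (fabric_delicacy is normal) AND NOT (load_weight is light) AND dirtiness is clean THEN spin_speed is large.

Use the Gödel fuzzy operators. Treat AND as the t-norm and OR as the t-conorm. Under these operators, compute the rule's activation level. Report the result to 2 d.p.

0.29

firing strength: ¬normal=1−0.71=0.29, ¬light=1−0.26=0.74, clean=0.84; AND[min(a, b)] → w = 0.29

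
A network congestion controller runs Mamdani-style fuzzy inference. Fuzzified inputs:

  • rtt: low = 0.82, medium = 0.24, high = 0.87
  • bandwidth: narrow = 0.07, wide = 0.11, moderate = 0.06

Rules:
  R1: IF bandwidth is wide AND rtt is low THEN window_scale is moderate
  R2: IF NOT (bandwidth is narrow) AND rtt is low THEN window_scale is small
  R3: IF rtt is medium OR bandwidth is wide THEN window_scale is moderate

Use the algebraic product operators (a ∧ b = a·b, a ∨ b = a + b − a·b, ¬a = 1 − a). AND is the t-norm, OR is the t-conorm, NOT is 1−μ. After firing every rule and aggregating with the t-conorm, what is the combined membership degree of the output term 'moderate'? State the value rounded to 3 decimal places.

R1: wide=0.11, low=0.82; AND[a·b] → w = 0.0902
R2: ¬narrow=1−0.07=0.93, low=0.82; AND[a·b] → w = 0.7626
R3: medium=0.24, wide=0.11; OR[a + b − a·b] → w = 0.3236
Rules with consequent 'moderate': {R1, R3} → strengths 0.0902, 0.3236
Aggregate via t-conorm [a + b − a·b]: 0.3846

0.385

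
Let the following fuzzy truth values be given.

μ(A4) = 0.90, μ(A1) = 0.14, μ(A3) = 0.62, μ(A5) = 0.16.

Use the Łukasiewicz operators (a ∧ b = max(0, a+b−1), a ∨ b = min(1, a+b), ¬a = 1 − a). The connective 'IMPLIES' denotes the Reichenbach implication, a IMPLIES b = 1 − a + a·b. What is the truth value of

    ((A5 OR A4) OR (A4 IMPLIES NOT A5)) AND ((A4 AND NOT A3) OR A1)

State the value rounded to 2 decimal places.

0.42

A5 OR A4 = min(1, a+b) on (0.16, 0.90) = 1.00
NOT A5 = 1 − 0.16 = 0.84
A4 IMPLIES NOT A5  [Reichenbach: 1 − a + a·b] with a=0.90, b=0.84 → 0.86
(A5 OR A4) OR (A4 IMPLIES NOT A5) = min(1, a+b) on (1.00, 0.86) = 1.00
NOT A3 = 1 − 0.62 = 0.38
A4 AND NOT A3 = max(0, a+b−1) on (0.90, 0.38) = 0.28
(A4 AND NOT A3) OR A1 = min(1, a+b) on (0.28, 0.14) = 0.42
((A5 OR A4) OR (A4 IMPLIES NOT A5)) AND ((A4 AND NOT A3) OR A1) = max(0, a+b−1) on (1.00, 0.42) = 0.42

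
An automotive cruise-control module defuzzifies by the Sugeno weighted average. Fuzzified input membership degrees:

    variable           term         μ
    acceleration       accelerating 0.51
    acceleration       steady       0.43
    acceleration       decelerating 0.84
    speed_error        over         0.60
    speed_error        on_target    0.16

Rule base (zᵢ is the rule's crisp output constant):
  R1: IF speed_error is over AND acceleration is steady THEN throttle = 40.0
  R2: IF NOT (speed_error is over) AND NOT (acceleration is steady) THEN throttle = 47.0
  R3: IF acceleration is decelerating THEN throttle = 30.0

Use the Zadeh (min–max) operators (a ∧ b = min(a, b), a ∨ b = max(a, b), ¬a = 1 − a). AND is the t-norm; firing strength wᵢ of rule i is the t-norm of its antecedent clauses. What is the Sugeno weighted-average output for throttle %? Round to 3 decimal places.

36.647

R1 (z=40.0): over=0.60, steady=0.43; AND[min(a, b)] → w = 0.43
R2 (z=47.0): ¬over=1−0.60=0.40, ¬steady=1−0.43=0.57; AND[min(a, b)] → w = 0.40
R3 (z=30.0): decelerating=0.84 → w = 0.84
Weighted average = (0.43·40.0 + 0.40·47.0 + 0.84·30.0) / (0.43 + 0.40 + 0.84)
  = 61.2000 / 1.6700 = 36.647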